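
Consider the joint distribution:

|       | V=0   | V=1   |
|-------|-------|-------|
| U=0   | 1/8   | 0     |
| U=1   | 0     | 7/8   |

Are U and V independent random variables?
Marginal P(U) (row sums):
  P(U=0) = 1/8 + 0 = 1/8
  P(U=1) = 0 + 7/8 = 7/8
Marginal P(V) (column sums):
  P(V=0) = 1/8 + 0 = 1/8
  P(V=1) = 0 + 7/8 = 7/8

U and V are independent iff P(U=i,V=j) = P(U=i)·P(V=j) for every cell.
  P(U=0)·P(V=0) = 1/8 × 1/8 = 1/64, but P(U=0,V=0) = 1/8 ✗

No, U and V are not independent. Quantitatively, I(U;V) > 0:

H(U) = -[(1/8)·log₂(1/8) + (7/8)·log₂(7/8)]
  = 0.3750 + 0.1686
  = 0.5436 bits
H(V) = -[(1/8)·log₂(1/8) + (7/8)·log₂(7/8)]
  = 0.3750 + 0.1686
  = 0.5436 bits
H(U,V) = -[(1/8)·log₂(1/8) + (7/8)·log₂(7/8)]
  = 0.3750 + 0.1686
  = 0.5436 bits
I(U;V) = H(U) + H(V) - H(U,V) = 0.5436 + 0.5436 - 0.5436 = 0.5436 bits > 0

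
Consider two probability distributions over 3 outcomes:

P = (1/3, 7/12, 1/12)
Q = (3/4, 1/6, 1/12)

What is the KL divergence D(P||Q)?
D(P||Q) = Σ P(i) log₂(P(i)/Q(i))
  i=0: (1/3) × log₂((1/3)/(3/4)) = (1/3) × log₂(4/9) = -0.3900
  i=1: (7/12) × log₂((7/12)/(1/6)) = (7/12) × log₂(7/2) = 1.0543
  i=2: (1/12) × log₂((1/12)/(1/12)) = (1/12) × log₂(1) = 0.0000
D(P||Q) = -0.3900 + 1.0543 + 0.0000
  = 0.6643 bits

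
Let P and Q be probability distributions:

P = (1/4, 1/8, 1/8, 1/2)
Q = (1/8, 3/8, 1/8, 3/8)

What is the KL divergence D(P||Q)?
D(P||Q) = Σ P(i) log₂(P(i)/Q(i))
  i=0: (1/4) × log₂((1/4)/(1/8)) = (1/4) × log₂(2) = 0.2500
  i=1: (1/8) × log₂((1/8)/(3/8)) = (1/8) × log₂(1/3) = -0.1981
  i=2: (1/8) × log₂((1/8)/(1/8)) = (1/8) × log₂(1) = 0.0000
  i=3: (1/2) × log₂((1/2)/(3/8)) = (1/2) × log₂(4/3) = 0.2075
D(P||Q) = 0.2500 - 0.1981 + 0.0000 + 0.2075
  = 0.2594 bits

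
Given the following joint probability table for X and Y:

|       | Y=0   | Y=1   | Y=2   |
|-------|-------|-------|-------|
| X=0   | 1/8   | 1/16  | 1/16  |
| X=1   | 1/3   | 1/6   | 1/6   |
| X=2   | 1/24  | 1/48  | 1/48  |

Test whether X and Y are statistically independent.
Marginal P(X) (row sums):
  P(X=0) = 1/8 + 1/16 + 1/16 = 1/4
  P(X=1) = 1/3 + 1/6 + 1/6 = 2/3
  P(X=2) = 1/24 + 1/48 + 1/48 = 1/12
Marginal P(Y) (column sums):
  P(Y=0) = 1/8 + 1/3 + 1/24 = 1/2
  P(Y=1) = 1/16 + 1/6 + 1/48 = 1/4
  P(Y=2) = 1/16 + 1/6 + 1/48 = 1/4

X and Y are independent iff P(X=i,Y=j) = P(X=i)·P(Y=j) for every cell.
  P(X=0)·P(Y=0) = 1/4 × 1/2 = 1/8 = P(X=0,Y=0) ✓
  P(X=0)·P(Y=1) = 1/4 × 1/4 = 1/16 = P(X=0,Y=1) ✓
  P(X=0)·P(Y=2) = 1/4 × 1/4 = 1/16 = P(X=0,Y=2) ✓
  P(X=1)·P(Y=0) = 2/3 × 1/2 = 1/3 = P(X=1,Y=0) ✓
  P(X=1)·P(Y=1) = 2/3 × 1/4 = 1/6 = P(X=1,Y=1) ✓
  P(X=1)·P(Y=2) = 2/3 × 1/4 = 1/6 = P(X=1,Y=2) ✓
  P(X=2)·P(Y=0) = 1/12 × 1/2 = 1/24 = P(X=2,Y=0) ✓
  P(X=2)·P(Y=1) = 1/12 × 1/4 = 1/48 = P(X=2,Y=1) ✓
  P(X=2)·P(Y=2) = 1/12 × 1/4 = 1/48 = P(X=2,Y=2) ✓

Yes, X and Y are independent: every cell factors, so I(X;Y) = 0 bits.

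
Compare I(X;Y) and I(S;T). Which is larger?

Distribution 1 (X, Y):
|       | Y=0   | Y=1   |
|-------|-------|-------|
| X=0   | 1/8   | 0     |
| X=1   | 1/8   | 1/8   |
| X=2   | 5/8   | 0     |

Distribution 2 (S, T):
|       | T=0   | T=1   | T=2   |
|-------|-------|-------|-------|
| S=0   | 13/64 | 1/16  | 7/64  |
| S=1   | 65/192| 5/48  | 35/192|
Distribution 1 (X, Y):
Marginal P(X) (row sums):
  P(X=0) = 1/8 + 0 = 1/8
  P(X=1) = 1/8 + 1/8 = 1/4
  P(X=2) = 5/8 + 0 = 5/8
Marginal P(Y) (column sums):
  P(Y=0) = 1/8 + 1/8 + 5/8 = 7/8
  P(Y=1) = 0 + 1/8 + 0 = 1/8

H(X) = -[(1/8)·log₂(1/8) + (1/4)·log₂(1/4) + (5/8)·log₂(5/8)]
  = 0.3750 + 0.5000 + 0.4238
  = 1.2988 bits
H(Y) = -[(7/8)·log₂(7/8) + (1/8)·log₂(1/8)]
  = 0.1686 + 0.3750
  = 0.5436 bits
H(X,Y) = -[(1/8)·log₂(1/8) + (1/8)·log₂(1/8) + (1/8)·log₂(1/8) + (5/8)·log₂(5/8)]
  = 0.3750 + 0.3750 + 0.3750 + 0.4238
  = 1.5488 bits

I(X;Y) = H(X) + H(Y) - H(X,Y)
  = 1.2988 + 0.5436 - 1.5488
  = 0.2936 bits

Distribution 2 (S, T):
Marginal P(S) (row sums):
  P(S=0) = 13/64 + 1/16 + 7/64 = 3/8
  P(S=1) = 65/192 + 5/48 + 35/192 = 5/8
Marginal P(T) (column sums):
  P(T=0) = 13/64 + 65/192 = 13/24
  P(T=1) = 1/16 + 5/48 = 1/6
  P(T=2) = 7/64 + 35/192 = 7/24

H(S) = -[(3/8)·log₂(3/8) + (5/8)·log₂(5/8)]
  = 0.5306 + 0.4238
  = 0.9544 bits
H(T) = -[(13/24)·log₂(13/24) + (1/6)·log₂(1/6) + (7/24)·log₂(7/24)]
  = 0.4791 + 0.4308 + 0.5185
  = 1.4284 bits
H(S,T) = -[(13/64)·log₂(13/64) + (1/16)·log₂(1/16) + (7/64)·log₂(7/64) + (65/192)·log₂(65/192) + (5/48)·log₂(5/48) + (35/192)·log₂(35/192)]
  = 0.4671 + 0.2500 + 0.3492 + 0.5290 + 0.3399 + 0.4476
  = 2.3828 bits

I(S;T) = H(S) + H(T) - H(S,T)
  = 0.9544 + 1.4284 - 2.3828
  = 0.0000 bits

I(X;Y) = 0.2936 bits > I(S;T) = 0.0000 bits, so (X, Y) has the higher mutual information (stronger dependence).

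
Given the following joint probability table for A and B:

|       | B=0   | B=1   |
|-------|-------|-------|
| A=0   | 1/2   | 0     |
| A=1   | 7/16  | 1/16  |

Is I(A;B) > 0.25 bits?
Marginal P(A) (row sums):
  P(A=0) = 1/2 + 0 = 1/2
  P(A=1) = 7/16 + 1/16 = 1/2
Marginal P(B) (column sums):
  P(B=0) = 1/2 + 7/16 = 15/16
  P(B=1) = 0 + 1/16 = 1/16

H(A) = -[(1/2)·log₂(1/2) + (1/2)·log₂(1/2)]
  = 0.5000 + 0.5000
  = 1.0000 bits
H(B) = -[(15/16)·log₂(15/16) + (1/16)·log₂(1/16)]
  = 0.0873 + 0.2500
  = 0.3373 bits
H(A,B) = -[(1/2)·log₂(1/2) + (7/16)·log₂(7/16) + (1/16)·log₂(1/16)]
  = 0.5000 + 0.5218 + 0.2500
  = 1.2718 bits

I(A;B) = H(A) + H(B) - H(A,B)
  = 1.0000 + 0.3373 - 1.2718
  = 0.0655 bits

No. I(A;B) = 0.0655 bits, which is ≤ 0.25 bits.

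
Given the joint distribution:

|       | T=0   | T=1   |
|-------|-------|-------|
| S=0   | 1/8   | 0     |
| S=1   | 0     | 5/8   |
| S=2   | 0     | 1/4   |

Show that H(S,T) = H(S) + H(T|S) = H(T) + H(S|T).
Marginal P(S) (row sums):
  P(S=0) = 1/8 + 0 = 1/8
  P(S=1) = 0 + 5/8 = 5/8
  P(S=2) = 0 + 1/4 = 1/4
Marginal P(T) (column sums):
  P(T=0) = 1/8 + 0 + 0 = 1/8
  P(T=1) = 0 + 5/8 + 1/4 = 7/8

Decomposition 1: H(S) + H(T|S)
H(S) = -[(1/8)·log₂(1/8) + (5/8)·log₂(5/8) + (1/4)·log₂(1/4)]
  = 0.3750 + 0.4238 + 0.5000
  = 1.2988 bits
H(T|S) = -Σ P(S,T)·log₂ P(T|S), where P(T|S) = P(S,T) / P(S)
  (cells with P(S,T) = 0 contribute 0)
  (S=0,T=0): P(T|S) = (1/8)/(1/8) = 1;  -(1/8)·log₂(1) = 0.0000
  (S=1,T=1): P(T|S) = (5/8)/(5/8) = 1;  -(5/8)·log₂(1) = 0.0000
  (S=2,T=1): P(T|S) = (1/4)/(1/4) = 1;  -(1/4)·log₂(1) = 0.0000
H(T|S) = 0.0000 + 0.0000 + 0.0000
  = 0.0000 bits
H(S) + H(T|S) = 1.2988 + 0.0000 = 1.2988 bits

Decomposition 2: H(T) + H(S|T)
H(T) = -[(1/8)·log₂(1/8) + (7/8)·log₂(7/8)]
  = 0.3750 + 0.1686
  = 0.5436 bits
H(S|T) = -Σ P(S,T)·log₂ P(S|T), where P(S|T) = P(S,T) / P(T)
  (cells with P(S,T) = 0 contribute 0)
  (S=0,T=0): P(S|T) = (1/8)/(1/8) = 1;  -(1/8)·log₂(1) = 0.0000
  (S=1,T=1): P(S|T) = (5/8)/(7/8) = 5/7;  -(5/8)·log₂(5/7) = 0.3034
  (S=2,T=1): P(S|T) = (1/4)/(7/8) = 2/7;  -(1/4)·log₂(2/7) = 0.4518
H(S|T) = 0.0000 + 0.3034 + 0.4518
  = 0.7552 bits
H(T) + H(S|T) = 0.5436 + 0.7552 = 1.2988 bits

Direct computation of the joint entropy:
H(S,T) = -[(1/8)·log₂(1/8) + (5/8)·log₂(5/8) + (1/4)·log₂(1/4)]
  = 0.3750 + 0.4238 + 0.5000
  = 1.2988 bits

All three agree: H(S,T) = 1.2988 bits ✓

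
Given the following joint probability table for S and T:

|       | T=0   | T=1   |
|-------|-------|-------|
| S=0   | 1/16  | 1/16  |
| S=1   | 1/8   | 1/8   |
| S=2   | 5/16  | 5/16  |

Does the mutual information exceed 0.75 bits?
Marginal P(S) (row sums):
  P(S=0) = 1/16 + 1/16 = 1/8
  P(S=1) = 1/8 + 1/8 = 1/4
  P(S=2) = 5/16 + 5/16 = 5/8
Marginal P(T) (column sums):
  P(T=0) = 1/16 + 1/8 + 5/16 = 1/2
  P(T=1) = 1/16 + 1/8 + 5/16 = 1/2

H(S) = -[(1/8)·log₂(1/8) + (1/4)·log₂(1/4) + (5/8)·log₂(5/8)]
  = 0.3750 + 0.5000 + 0.4238
  = 1.2988 bits
H(T) = -[(1/2)·log₂(1/2) + (1/2)·log₂(1/2)]
  = 0.5000 + 0.5000
  = 1.0000 bits
H(S,T) = -[(1/16)·log₂(1/16) + (1/16)·log₂(1/16) + (1/8)·log₂(1/8) + (1/8)·log₂(1/8) + (5/16)·log₂(5/16) + (5/16)·log₂(5/16)]
  = 0.2500 + 0.2500 + 0.3750 + 0.3750 + 0.5244 + 0.5244
  = 2.2988 bits

I(S;T) = H(S) + H(T) - H(S,T)
  = 1.2988 + 1.0000 - 2.2988
  = 0.0000 bits

No. I(S;T) = 0.0000 bits, which is ≤ 0.75 bits.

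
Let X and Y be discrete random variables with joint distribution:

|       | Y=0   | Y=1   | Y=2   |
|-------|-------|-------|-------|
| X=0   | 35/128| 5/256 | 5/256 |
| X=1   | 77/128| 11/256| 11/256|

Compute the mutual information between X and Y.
Marginal P(X) (row sums):
  P(X=0) = 35/128 + 5/256 + 5/256 = 5/16
  P(X=1) = 77/128 + 11/256 + 11/256 = 11/16
Marginal P(Y) (column sums):
  P(Y=0) = 35/128 + 77/128 = 7/8
  P(Y=1) = 5/256 + 11/256 = 1/16
  P(Y=2) = 5/256 + 11/256 = 1/16

H(X) = -[(5/16)·log₂(5/16) + (11/16)·log₂(11/16)]
  = 0.5244 + 0.3716
  = 0.8960 bits
H(Y) = -[(7/8)·log₂(7/8) + (1/16)·log₂(1/16) + (1/16)·log₂(1/16)]
  = 0.1686 + 0.2500 + 0.2500
  = 0.6686 bits
H(X,Y) = -[(35/128)·log₂(35/128) + (5/256)·log₂(5/256) + (5/256)·log₂(5/256) + (77/128)·log₂(77/128) + (11/256)·log₂(11/256) + (11/256)·log₂(11/256)]
  = 0.5115 + 0.1109 + 0.1109 + 0.4411 + 0.1951 + 0.1951
  = 1.5646 bits

I(X;Y) = H(X) + H(Y) - H(X,Y)
  = 0.8960 + 0.6686 - 1.5646
  = 0.0000 bits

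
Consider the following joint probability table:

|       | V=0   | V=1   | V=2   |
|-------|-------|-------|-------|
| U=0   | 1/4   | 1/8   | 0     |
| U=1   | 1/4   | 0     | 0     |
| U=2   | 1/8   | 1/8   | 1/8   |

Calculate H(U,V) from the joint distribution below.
H(U,V) = -Σ P(U,V) log₂ P(U,V), summed over the non-zero cells:
H(U,V) = -[(1/4)·log₂(1/4) + (1/8)·log₂(1/8) + (1/4)·log₂(1/4) + (1/8)·log₂(1/8) + (1/8)·log₂(1/8) + (1/8)·log₂(1/8)]
  = 0.5000 + 0.3750 + 0.5000 + 0.3750 + 0.3750 + 0.3750
  = 2.5000 bits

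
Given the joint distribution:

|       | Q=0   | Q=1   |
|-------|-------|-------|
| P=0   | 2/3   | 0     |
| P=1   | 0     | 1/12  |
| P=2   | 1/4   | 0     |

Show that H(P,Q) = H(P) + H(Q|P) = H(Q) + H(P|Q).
Marginal P(P) (row sums):
  P(P=0) = 2/3 + 0 = 2/3
  P(P=1) = 0 + 1/12 = 1/12
  P(P=2) = 1/4 + 0 = 1/4
Marginal P(Q) (column sums):
  P(Q=0) = 2/3 + 0 + 1/4 = 11/12
  P(Q=1) = 0 + 1/12 + 0 = 1/12

Decomposition 1: H(P) + H(Q|P)
H(P) = -[(2/3)·log₂(2/3) + (1/12)·log₂(1/12) + (1/4)·log₂(1/4)]
  = 0.3900 + 0.2987 + 0.5000
  = 1.1887 bits
H(Q|P) = -Σ P(P,Q)·log₂ P(Q|P), where P(Q|P) = P(P,Q) / P(P)
  (cells with P(P,Q) = 0 contribute 0)
  (P=0,Q=0): P(Q|P) = (2/3)/(2/3) = 1;  -(2/3)·log₂(1) = 0.0000
  (P=1,Q=1): P(Q|P) = (1/12)/(1/12) = 1;  -(1/12)·log₂(1) = 0.0000
  (P=2,Q=0): P(Q|P) = (1/4)/(1/4) = 1;  -(1/4)·log₂(1) = 0.0000
H(Q|P) = 0.0000 + 0.0000 + 0.0000
  = 0.0000 bits
H(P) + H(Q|P) = 1.1887 + 0.0000 = 1.1887 bits

Decomposition 2: H(Q) + H(P|Q)
H(Q) = -[(11/12)·log₂(11/12) + (1/12)·log₂(1/12)]
  = 0.1151 + 0.2987
  = 0.4138 bits
H(P|Q) = -Σ P(P,Q)·log₂ P(P|Q), where P(P|Q) = P(P,Q) / P(Q)
  (cells with P(P,Q) = 0 contribute 0)
  (P=0,Q=0): P(P|Q) = (2/3)/(11/12) = 8/11;  -(2/3)·log₂(8/11) = 0.3063
  (P=1,Q=1): P(P|Q) = (1/12)/(1/12) = 1;  -(1/12)·log₂(1) = 0.0000
  (P=2,Q=0): P(P|Q) = (1/4)/(11/12) = 3/11;  -(1/4)·log₂(3/11) = 0.4686
H(P|Q) = 0.3063 + 0.0000 + 0.4686
  = 0.7749 bits
H(Q) + H(P|Q) = 0.4138 + 0.7749 = 1.1887 bits

Direct computation of the joint entropy:
H(P,Q) = -[(2/3)·log₂(2/3) + (1/12)·log₂(1/12) + (1/4)·log₂(1/4)]
  = 0.3900 + 0.2987 + 0.5000
  = 1.1887 bits

All three agree: H(P,Q) = 1.1887 bits ✓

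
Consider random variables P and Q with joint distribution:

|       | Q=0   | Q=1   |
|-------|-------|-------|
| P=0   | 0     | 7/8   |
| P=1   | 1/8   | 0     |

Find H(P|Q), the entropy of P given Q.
Marginal P(Q) (column sums):
  P(Q=0) = 0 + 1/8 = 1/8
  P(Q=1) = 7/8 + 0 = 7/8

H(P|Q) = -Σ P(P,Q)·log₂ P(P|Q), where P(P|Q) = P(P,Q) / P(Q)
  (cells with P(P,Q) = 0 contribute 0)
  (P=0,Q=1): P(P|Q) = (7/8)/(7/8) = 1;  -(7/8)·log₂(1) = 0.0000
  (P=1,Q=0): P(P|Q) = (1/8)/(1/8) = 1;  -(1/8)·log₂(1) = 0.0000
H(P|Q) = 0.0000 + 0.0000
  = 0.0000 bits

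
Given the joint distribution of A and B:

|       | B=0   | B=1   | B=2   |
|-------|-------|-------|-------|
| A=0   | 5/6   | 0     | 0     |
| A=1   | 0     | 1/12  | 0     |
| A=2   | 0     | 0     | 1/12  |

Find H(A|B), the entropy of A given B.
Marginal P(B) (column sums):
  P(B=0) = 5/6 + 0 + 0 = 5/6
  P(B=1) = 0 + 1/12 + 0 = 1/12
  P(B=2) = 0 + 0 + 1/12 = 1/12

H(A|B) = -Σ P(A,B)·log₂ P(A|B), where P(A|B) = P(A,B) / P(B)
  (cells with P(A,B) = 0 contribute 0)
  (A=0,B=0): P(A|B) = (5/6)/(5/6) = 1;  -(5/6)·log₂(1) = 0.0000
  (A=1,B=1): P(A|B) = (1/12)/(1/12) = 1;  -(1/12)·log₂(1) = 0.0000
  (A=2,B=2): P(A|B) = (1/12)/(1/12) = 1;  -(1/12)·log₂(1) = 0.0000
H(A|B) = 0.0000 + 0.0000 + 0.0000
  = 0.0000 bits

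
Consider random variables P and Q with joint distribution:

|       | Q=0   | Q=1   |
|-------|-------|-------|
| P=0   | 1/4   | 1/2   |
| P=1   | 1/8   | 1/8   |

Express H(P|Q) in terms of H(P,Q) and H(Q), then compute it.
H(P|Q) = H(P,Q) - H(Q)

Marginal P(Q) (column sums):
  P(Q=0) = 1/4 + 1/8 = 3/8
  P(Q=1) = 1/2 + 1/8 = 5/8

H(P,Q) = -[(1/4)·log₂(1/4) + (1/2)·log₂(1/2) + (1/8)·log₂(1/8) + (1/8)·log₂(1/8)]
  = 0.5000 + 0.5000 + 0.3750 + 0.3750
  = 1.7500 bits
H(Q) = -[(3/8)·log₂(3/8) + (5/8)·log₂(5/8)]
  = 0.5306 + 0.4238
  = 0.9544 bits

H(P|Q) = 1.7500 - 0.9544 = 0.7956 bits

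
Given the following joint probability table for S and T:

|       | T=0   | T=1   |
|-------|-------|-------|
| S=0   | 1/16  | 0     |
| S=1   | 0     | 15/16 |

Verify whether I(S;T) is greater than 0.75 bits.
Marginal P(S) (row sums):
  P(S=0) = 1/16 + 0 = 1/16
  P(S=1) = 0 + 15/16 = 15/16
Marginal P(T) (column sums):
  P(T=0) = 1/16 + 0 = 1/16
  P(T=1) = 0 + 15/16 = 15/16

H(S) = -[(1/16)·log₂(1/16) + (15/16)·log₂(15/16)]
  = 0.2500 + 0.0873
  = 0.3373 bits
H(T) = -[(1/16)·log₂(1/16) + (15/16)·log₂(15/16)]
  = 0.2500 + 0.0873
  = 0.3373 bits
H(S,T) = -[(1/16)·log₂(1/16) + (15/16)·log₂(15/16)]
  = 0.2500 + 0.0873
  = 0.3373 bits

I(S;T) = H(S) + H(T) - H(S,T)
  = 0.3373 + 0.3373 - 0.3373
  = 0.3373 bits

No. I(S;T) = 0.3373 bits, which is ≤ 0.75 bits.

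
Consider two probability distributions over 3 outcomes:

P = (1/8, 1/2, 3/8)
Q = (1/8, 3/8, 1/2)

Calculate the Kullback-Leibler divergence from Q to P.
D(P||Q) = Σ P(i) log₂(P(i)/Q(i))
  i=0: (1/8) × log₂((1/8)/(1/8)) = (1/8) × log₂(1) = 0.0000
  i=1: (1/2) × log₂((1/2)/(3/8)) = (1/2) × log₂(4/3) = 0.2075
  i=2: (3/8) × log₂((3/8)/(1/2)) = (3/8) × log₂(3/4) = -0.1556
D(P||Q) = 0.0000 + 0.2075 - 0.1556
  = 0.0519 bits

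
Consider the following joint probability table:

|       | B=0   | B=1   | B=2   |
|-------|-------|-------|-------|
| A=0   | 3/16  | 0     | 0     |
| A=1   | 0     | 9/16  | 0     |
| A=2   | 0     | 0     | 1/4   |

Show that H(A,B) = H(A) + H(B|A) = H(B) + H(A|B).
Marginal P(A) (row sums):
  P(A=0) = 3/16 + 0 + 0 = 3/16
  P(A=1) = 0 + 9/16 + 0 = 9/16
  P(A=2) = 0 + 0 + 1/4 = 1/4
Marginal P(B) (column sums):
  P(B=0) = 3/16 + 0 + 0 = 3/16
  P(B=1) = 0 + 9/16 + 0 = 9/16
  P(B=2) = 0 + 0 + 1/4 = 1/4

Decomposition 1: H(A) + H(B|A)
H(A) = -[(3/16)·log₂(3/16) + (9/16)·log₂(9/16) + (1/4)·log₂(1/4)]
  = 0.4528 + 0.4669 + 0.5000
  = 1.4197 bits
H(B|A) = -Σ P(A,B)·log₂ P(B|A), where P(B|A) = P(A,B) / P(A)
  (cells with P(A,B) = 0 contribute 0)
  (A=0,B=0): P(B|A) = (3/16)/(3/16) = 1;  -(3/16)·log₂(1) = 0.0000
  (A=1,B=1): P(B|A) = (9/16)/(9/16) = 1;  -(9/16)·log₂(1) = 0.0000
  (A=2,B=2): P(B|A) = (1/4)/(1/4) = 1;  -(1/4)·log₂(1) = 0.0000
H(B|A) = 0.0000 + 0.0000 + 0.0000
  = 0.0000 bits
H(A) + H(B|A) = 1.4197 + 0.0000 = 1.4197 bits

Decomposition 2: H(B) + H(A|B)
H(B) = -[(3/16)·log₂(3/16) + (9/16)·log₂(9/16) + (1/4)·log₂(1/4)]
  = 0.4528 + 0.4669 + 0.5000
  = 1.4197 bits
H(A|B) = -Σ P(A,B)·log₂ P(A|B), where P(A|B) = P(A,B) / P(B)
  (cells with P(A,B) = 0 contribute 0)
  (A=0,B=0): P(A|B) = (3/16)/(3/16) = 1;  -(3/16)·log₂(1) = 0.0000
  (A=1,B=1): P(A|B) = (9/16)/(9/16) = 1;  -(9/16)·log₂(1) = 0.0000
  (A=2,B=2): P(A|B) = (1/4)/(1/4) = 1;  -(1/4)·log₂(1) = 0.0000
H(A|B) = 0.0000 + 0.0000 + 0.0000
  = 0.0000 bits
H(B) + H(A|B) = 1.4197 + 0.0000 = 1.4197 bits

Direct computation of the joint entropy:
H(A,B) = -[(3/16)·log₂(3/16) + (9/16)·log₂(9/16) + (1/4)·log₂(1/4)]
  = 0.4528 + 0.4669 + 0.5000
  = 1.4197 bits

All three agree: H(A,B) = 1.4197 bits ✓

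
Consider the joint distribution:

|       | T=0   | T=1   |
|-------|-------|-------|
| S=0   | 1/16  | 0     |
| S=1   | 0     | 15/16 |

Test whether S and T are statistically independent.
Marginal P(S) (row sums):
  P(S=0) = 1/16 + 0 = 1/16
  P(S=1) = 0 + 15/16 = 15/16
Marginal P(T) (column sums):
  P(T=0) = 1/16 + 0 = 1/16
  P(T=1) = 0 + 15/16 = 15/16

S and T are independent iff P(S=i,T=j) = P(S=i)·P(T=j) for every cell.
  P(S=0)·P(T=0) = 1/16 × 1/16 = 1/256, but P(S=0,T=0) = 1/16 ✗

No, S and T are not independent. Quantitatively, I(S;T) > 0:

H(S) = -[(1/16)·log₂(1/16) + (15/16)·log₂(15/16)]
  = 0.2500 + 0.0873
  = 0.3373 bits
H(T) = -[(1/16)·log₂(1/16) + (15/16)·log₂(15/16)]
  = 0.2500 + 0.0873
  = 0.3373 bits
H(S,T) = -[(1/16)·log₂(1/16) + (15/16)·log₂(15/16)]
  = 0.2500 + 0.0873
  = 0.3373 bits
I(S;T) = H(S) + H(T) - H(S,T) = 0.3373 + 0.3373 - 0.3373 = 0.3373 bits > 0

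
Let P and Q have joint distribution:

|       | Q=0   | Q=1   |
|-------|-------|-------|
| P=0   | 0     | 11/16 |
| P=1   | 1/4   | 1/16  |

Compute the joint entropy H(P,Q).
H(P,Q) = -Σ P(P,Q) log₂ P(P,Q), summed over the non-zero cells:
H(P,Q) = -[(11/16)·log₂(11/16) + (1/4)·log₂(1/4) + (1/16)·log₂(1/16)]
  = 0.3716 + 0.5000 + 0.2500
  = 1.1216 bits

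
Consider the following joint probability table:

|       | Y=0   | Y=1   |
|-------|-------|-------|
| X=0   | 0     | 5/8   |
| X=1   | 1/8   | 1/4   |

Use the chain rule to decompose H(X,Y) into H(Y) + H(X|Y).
By the chain rule: H(X,Y) = H(Y) + H(X|Y)

Marginal P(Y) (column sums):
  P(Y=0) = 0 + 1/8 = 1/8
  P(Y=1) = 5/8 + 1/4 = 7/8
H(Y) = -[(1/8)·log₂(1/8) + (7/8)·log₂(7/8)]
  = 0.3750 + 0.1686
  = 0.5436 bits
H(X|Y) = -Σ P(X,Y)·log₂ P(X|Y), where P(X|Y) = P(X,Y) / P(Y)
  (cells with P(X,Y) = 0 contribute 0)
  (X=0,Y=1): P(X|Y) = (5/8)/(7/8) = 5/7;  -(5/8)·log₂(5/7) = 0.3034
  (X=1,Y=0): P(X|Y) = (1/8)/(1/8) = 1;  -(1/8)·log₂(1) = 0.0000
  (X=1,Y=1): P(X|Y) = (1/4)/(7/8) = 2/7;  -(1/4)·log₂(2/7) = 0.4518
H(X|Y) = 0.3034 + 0.0000 + 0.4518
  = 0.7552 bits

H(X,Y) = H(Y) + H(X|Y) = 0.5436 + 0.7552 = 1.2988 bits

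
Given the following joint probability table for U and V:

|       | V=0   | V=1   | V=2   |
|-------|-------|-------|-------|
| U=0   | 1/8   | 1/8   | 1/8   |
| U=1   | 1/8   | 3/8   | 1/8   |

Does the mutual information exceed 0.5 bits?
Marginal P(U) (row sums):
  P(U=0) = 1/8 + 1/8 + 1/8 = 3/8
  P(U=1) = 1/8 + 3/8 + 1/8 = 5/8
Marginal P(V) (column sums):
  P(V=0) = 1/8 + 1/8 = 1/4
  P(V=1) = 1/8 + 3/8 = 1/2
  P(V=2) = 1/8 + 1/8 = 1/4

H(U) = -[(3/8)·log₂(3/8) + (5/8)·log₂(5/8)]
  = 0.5306 + 0.4238
  = 0.9544 bits
H(V) = -[(1/4)·log₂(1/4) + (1/2)·log₂(1/2) + (1/4)·log₂(1/4)]
  = 0.5000 + 0.5000 + 0.5000
  = 1.5000 bits
H(U,V) = -[(1/8)·log₂(1/8) + (1/8)·log₂(1/8) + (1/8)·log₂(1/8) + (1/8)·log₂(1/8) + (3/8)·log₂(3/8) + (1/8)·log₂(1/8)]
  = 0.3750 + 0.3750 + 0.3750 + 0.3750 + 0.5306 + 0.3750
  = 2.4056 bits

I(U;V) = H(U) + H(V) - H(U,V)
  = 0.9544 + 1.5000 - 2.4056
  = 0.0488 bits

No. I(U;V) = 0.0488 bits, which is ≤ 0.5 bits.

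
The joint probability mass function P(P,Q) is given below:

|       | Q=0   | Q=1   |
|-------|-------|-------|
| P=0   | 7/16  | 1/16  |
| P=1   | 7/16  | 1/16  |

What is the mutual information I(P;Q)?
Marginal P(P) (row sums):
  P(P=0) = 7/16 + 1/16 = 1/2
  P(P=1) = 7/16 + 1/16 = 1/2
Marginal P(Q) (column sums):
  P(Q=0) = 7/16 + 7/16 = 7/8
  P(Q=1) = 1/16 + 1/16 = 1/8

H(P) = -[(1/2)·log₂(1/2) + (1/2)·log₂(1/2)]
  = 0.5000 + 0.5000
  = 1.0000 bits
H(Q) = -[(7/8)·log₂(7/8) + (1/8)·log₂(1/8)]
  = 0.1686 + 0.3750
  = 0.5436 bits
H(P,Q) = -[(7/16)·log₂(7/16) + (1/16)·log₂(1/16) + (7/16)·log₂(7/16) + (1/16)·log₂(1/16)]
  = 0.5218 + 0.2500 + 0.5218 + 0.2500
  = 1.5436 bits

I(P;Q) = H(P) + H(Q) - H(P,Q)
  = 1.0000 + 0.5436 - 1.5436
  = 0.0000 bits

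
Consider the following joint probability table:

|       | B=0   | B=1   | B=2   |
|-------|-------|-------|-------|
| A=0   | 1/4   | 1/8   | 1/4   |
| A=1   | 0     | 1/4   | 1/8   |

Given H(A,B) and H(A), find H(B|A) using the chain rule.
From the chain rule: H(A,B) = H(A) + H(B|A)
Therefore: H(B|A) = H(A,B) - H(A)

H(A,B) = -[(1/4)·log₂(1/4) + (1/8)·log₂(1/8) + (1/4)·log₂(1/4) + (1/4)·log₂(1/4) + (1/8)·log₂(1/8)]
  = 0.5000 + 0.3750 + 0.5000 + 0.5000 + 0.3750
  = 2.2500 bits
Marginal P(A) (row sums):
  P(A=0) = 1/4 + 1/8 + 1/4 = 5/8
  P(A=1) = 0 + 1/4 + 1/8 = 3/8
H(A) = -[(5/8)·log₂(5/8) + (3/8)·log₂(3/8)]
  = 0.4238 + 0.5306
  = 0.9544 bits

H(B|A) = 2.2500 - 0.9544 = 1.2956 bits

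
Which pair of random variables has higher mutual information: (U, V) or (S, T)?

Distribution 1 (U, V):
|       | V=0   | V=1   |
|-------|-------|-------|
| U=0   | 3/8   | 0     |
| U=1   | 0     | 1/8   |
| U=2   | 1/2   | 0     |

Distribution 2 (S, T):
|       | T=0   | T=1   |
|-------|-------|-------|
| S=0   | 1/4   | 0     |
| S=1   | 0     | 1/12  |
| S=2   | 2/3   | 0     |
Distribution 1 (U, V):
Marginal P(U) (row sums):
  P(U=0) = 3/8 + 0 = 3/8
  P(U=1) = 0 + 1/8 = 1/8
  P(U=2) = 1/2 + 0 = 1/2
Marginal P(V) (column sums):
  P(V=0) = 3/8 + 0 + 1/2 = 7/8
  P(V=1) = 0 + 1/8 + 0 = 1/8

H(U) = -[(3/8)·log₂(3/8) + (1/8)·log₂(1/8) + (1/2)·log₂(1/2)]
  = 0.5306 + 0.3750 + 0.5000
  = 1.4056 bits
H(V) = -[(7/8)·log₂(7/8) + (1/8)·log₂(1/8)]
  = 0.1686 + 0.3750
  = 0.5436 bits
H(U,V) = -[(3/8)·log₂(3/8) + (1/8)·log₂(1/8) + (1/2)·log₂(1/2)]
  = 0.5306 + 0.3750 + 0.5000
  = 1.4056 bits

I(U;V) = H(U) + H(V) - H(U,V)
  = 1.4056 + 0.5436 - 1.4056
  = 0.5436 bits

Distribution 2 (S, T):
Marginal P(S) (row sums):
  P(S=0) = 1/4 + 0 = 1/4
  P(S=1) = 0 + 1/12 = 1/12
  P(S=2) = 2/3 + 0 = 2/3
Marginal P(T) (column sums):
  P(T=0) = 1/4 + 0 + 2/3 = 11/12
  P(T=1) = 0 + 1/12 + 0 = 1/12

H(S) = -[(1/4)·log₂(1/4) + (1/12)·log₂(1/12) + (2/3)·log₂(2/3)]
  = 0.5000 + 0.2987 + 0.3900
  = 1.1887 bits
H(T) = -[(11/12)·log₂(11/12) + (1/12)·log₂(1/12)]
  = 0.1151 + 0.2987
  = 0.4138 bits
H(S,T) = -[(1/4)·log₂(1/4) + (1/12)·log₂(1/12) + (2/3)·log₂(2/3)]
  = 0.5000 + 0.2987 + 0.3900
  = 1.1887 bits

I(S;T) = H(S) + H(T) - H(S,T)
  = 1.1887 + 0.4138 - 1.1887
  = 0.4138 bits

I(U;V) = 0.5436 bits > I(S;T) = 0.4138 bits, so (U, V) has the higher mutual information (stronger dependence).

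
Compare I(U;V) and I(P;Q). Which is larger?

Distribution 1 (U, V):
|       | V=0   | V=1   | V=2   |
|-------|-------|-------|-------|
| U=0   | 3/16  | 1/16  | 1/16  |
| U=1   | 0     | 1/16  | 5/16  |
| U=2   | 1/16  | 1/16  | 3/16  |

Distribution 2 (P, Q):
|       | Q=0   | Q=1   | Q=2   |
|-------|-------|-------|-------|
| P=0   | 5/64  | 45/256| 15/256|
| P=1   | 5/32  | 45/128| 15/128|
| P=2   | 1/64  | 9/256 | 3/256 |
Distribution 1 (U, V):
Marginal P(U) (row sums):
  P(U=0) = 3/16 + 1/16 + 1/16 = 5/16
  P(U=1) = 0 + 1/16 + 5/16 = 3/8
  P(U=2) = 1/16 + 1/16 + 3/16 = 5/16
Marginal P(V) (column sums):
  P(V=0) = 3/16 + 0 + 1/16 = 1/4
  P(V=1) = 1/16 + 1/16 + 1/16 = 3/16
  P(V=2) = 1/16 + 5/16 + 3/16 = 9/16

H(U) = -[(5/16)·log₂(5/16) + (3/8)·log₂(3/8) + (5/16)·log₂(5/16)]
  = 0.5244 + 0.5306 + 0.5244
  = 1.5794 bits
H(V) = -[(1/4)·log₂(1/4) + (3/16)·log₂(3/16) + (9/16)·log₂(9/16)]
  = 0.5000 + 0.4528 + 0.4669
  = 1.4197 bits
H(U,V) = -[(3/16)·log₂(3/16) + (1/16)·log₂(1/16) + (1/16)·log₂(1/16) + (1/16)·log₂(1/16) + (5/16)·log₂(5/16) + (1/16)·log₂(1/16) + (1/16)·log₂(1/16) + (3/16)·log₂(3/16)]
  = 0.4528 + 0.2500 + 0.2500 + 0.2500 + 0.5244 + 0.2500 + 0.2500 + 0.4528
  = 2.6800 bits

I(U;V) = H(U) + H(V) - H(U,V)
  = 1.5794 + 1.4197 - 2.6800
  = 0.3191 bits

Distribution 2 (P, Q):
Marginal P(P) (row sums):
  P(P=0) = 5/64 + 45/256 + 15/256 = 5/16
  P(P=1) = 5/32 + 45/128 + 15/128 = 5/8
  P(P=2) = 1/64 + 9/256 + 3/256 = 1/16
Marginal P(Q) (column sums):
  P(Q=0) = 5/64 + 5/32 + 1/64 = 1/4
  P(Q=1) = 45/256 + 45/128 + 9/256 = 9/16
  P(Q=2) = 15/256 + 15/128 + 3/256 = 3/16

H(P) = -[(5/16)·log₂(5/16) + (5/8)·log₂(5/8) + (1/16)·log₂(1/16)]
  = 0.5244 + 0.4238 + 0.2500
  = 1.1982 bits
H(Q) = -[(1/4)·log₂(1/4) + (9/16)·log₂(9/16) + (3/16)·log₂(3/16)]
  = 0.5000 + 0.4669 + 0.4528
  = 1.4197 bits
H(P,Q) = -[(5/64)·log₂(5/64) + (45/256)·log₂(45/256) + (15/256)·log₂(15/256) + (5/32)·log₂(5/32) + (45/128)·log₂(45/128) + (15/128)·log₂(15/128) + (1/64)·log₂(1/64) + (9/256)·log₂(9/256) + (3/256)·log₂(3/256)]
  = 0.2873 + 0.4409 + 0.2398 + 0.4184 + 0.5302 + 0.3625 + 0.0938 + 0.1698 + 0.0752
  = 2.6179 bits

I(P;Q) = H(P) + H(Q) - H(P,Q)
  = 1.1982 + 1.4197 - 2.6179
  = 0.0000 bits

I(U;V) = 0.3191 bits > I(P;Q) = 0.0000 bits, so (U, V) has the higher mutual information (stronger dependence).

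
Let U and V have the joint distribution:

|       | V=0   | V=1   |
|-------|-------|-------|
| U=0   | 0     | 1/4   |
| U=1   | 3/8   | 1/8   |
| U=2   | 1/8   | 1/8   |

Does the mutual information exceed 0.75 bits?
Marginal P(U) (row sums):
  P(U=0) = 0 + 1/4 = 1/4
  P(U=1) = 3/8 + 1/8 = 1/2
  P(U=2) = 1/8 + 1/8 = 1/4
Marginal P(V) (column sums):
  P(V=0) = 0 + 3/8 + 1/8 = 1/2
  P(V=1) = 1/4 + 1/8 + 1/8 = 1/2

H(U) = -[(1/4)·log₂(1/4) + (1/2)·log₂(1/2) + (1/4)·log₂(1/4)]
  = 0.5000 + 0.5000 + 0.5000
  = 1.5000 bits
H(V) = -[(1/2)·log₂(1/2) + (1/2)·log₂(1/2)]
  = 0.5000 + 0.5000
  = 1.0000 bits
H(U,V) = -[(1/4)·log₂(1/4) + (3/8)·log₂(3/8) + (1/8)·log₂(1/8) + (1/8)·log₂(1/8) + (1/8)·log₂(1/8)]
  = 0.5000 + 0.5306 + 0.3750 + 0.3750 + 0.3750
  = 2.1556 bits

I(U;V) = H(U) + H(V) - H(U,V)
  = 1.5000 + 1.0000 - 2.1556
  = 0.3444 bits

No. I(U;V) = 0.3444 bits, which is ≤ 0.75 bits.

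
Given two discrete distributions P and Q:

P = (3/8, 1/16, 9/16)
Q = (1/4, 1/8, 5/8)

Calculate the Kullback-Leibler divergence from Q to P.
D(P||Q) = Σ P(i) log₂(P(i)/Q(i))
  i=0: (3/8) × log₂((3/8)/(1/4)) = (3/8) × log₂(3/2) = 0.2194
  i=1: (1/16) × log₂((1/16)/(1/8)) = (1/16) × log₂(1/2) = -0.0625
  i=2: (9/16) × log₂((9/16)/(5/8)) = (9/16) × log₂(9/10) = -0.0855
D(P||Q) = 0.2194 - 0.0625 - 0.0855
  = 0.0714 bits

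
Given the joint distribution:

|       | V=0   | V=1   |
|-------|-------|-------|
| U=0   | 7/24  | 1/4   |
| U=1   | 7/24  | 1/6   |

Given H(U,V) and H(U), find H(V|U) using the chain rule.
From the chain rule: H(U,V) = H(U) + H(V|U)
Therefore: H(V|U) = H(U,V) - H(U)

H(U,V) = -[(7/24)·log₂(7/24) + (1/4)·log₂(1/4) + (7/24)·log₂(7/24) + (1/6)·log₂(1/6)]
  = 0.5185 + 0.5000 + 0.5185 + 0.4308
  = 1.9678 bits
Marginal P(U) (row sums):
  P(U=0) = 7/24 + 1/4 = 13/24
  P(U=1) = 7/24 + 1/6 = 11/24
H(U) = -[(13/24)·log₂(13/24) + (11/24)·log₂(11/24)]
  = 0.4791 + 0.5159
  = 0.9950 bits

H(V|U) = 1.9678 - 0.9950 = 0.9728 bits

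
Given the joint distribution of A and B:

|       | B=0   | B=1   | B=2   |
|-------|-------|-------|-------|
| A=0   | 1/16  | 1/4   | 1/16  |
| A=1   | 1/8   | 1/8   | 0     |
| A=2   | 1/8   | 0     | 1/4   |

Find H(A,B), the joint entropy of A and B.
H(A,B) = -Σ P(A,B) log₂ P(A,B), summed over the non-zero cells:
H(A,B) = -[(1/16)·log₂(1/16) + (1/4)·log₂(1/4) + (1/16)·log₂(1/16) + (1/8)·log₂(1/8) + (1/8)·log₂(1/8) + (1/8)·log₂(1/8) + (1/4)·log₂(1/4)]
  = 0.2500 + 0.5000 + 0.2500 + 0.3750 + 0.3750 + 0.3750 + 0.5000
  = 2.6250 bits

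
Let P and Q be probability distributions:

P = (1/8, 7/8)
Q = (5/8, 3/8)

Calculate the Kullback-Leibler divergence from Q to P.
D(P||Q) = Σ P(i) log₂(P(i)/Q(i))
  i=0: (1/8) × log₂((1/8)/(5/8)) = (1/8) × log₂(1/5) = -0.2902
  i=1: (7/8) × log₂((7/8)/(3/8)) = (7/8) × log₂(7/3) = 1.0696
D(P||Q) = -0.2902 + 1.0696
  = 0.7794 bits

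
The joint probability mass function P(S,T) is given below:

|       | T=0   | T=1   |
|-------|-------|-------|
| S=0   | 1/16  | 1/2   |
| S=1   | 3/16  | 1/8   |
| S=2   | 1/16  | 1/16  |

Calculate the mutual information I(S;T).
Marginal P(S) (row sums):
  P(S=0) = 1/16 + 1/2 = 9/16
  P(S=1) = 3/16 + 1/8 = 5/16
  P(S=2) = 1/16 + 1/16 = 1/8
Marginal P(T) (column sums):
  P(T=0) = 1/16 + 3/16 + 1/16 = 5/16
  P(T=1) = 1/2 + 1/8 + 1/16 = 11/16

H(S) = -[(9/16)·log₂(9/16) + (5/16)·log₂(5/16) + (1/8)·log₂(1/8)]
  = 0.4669 + 0.5244 + 0.3750
  = 1.3663 bits
H(T) = -[(5/16)·log₂(5/16) + (11/16)·log₂(11/16)]
  = 0.5244 + 0.3716
  = 0.8960 bits
H(S,T) = -[(1/16)·log₂(1/16) + (1/2)·log₂(1/2) + (3/16)·log₂(3/16) + (1/8)·log₂(1/8) + (1/16)·log₂(1/16) + (1/16)·log₂(1/16)]
  = 0.2500 + 0.5000 + 0.4528 + 0.3750 + 0.2500 + 0.2500
  = 2.0778 bits

I(S;T) = H(S) + H(T) - H(S,T)
  = 1.3663 + 0.8960 - 2.0778
  = 0.1845 bits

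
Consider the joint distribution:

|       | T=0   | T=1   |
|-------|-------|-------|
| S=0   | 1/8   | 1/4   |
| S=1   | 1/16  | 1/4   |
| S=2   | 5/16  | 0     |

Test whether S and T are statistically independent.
Marginal P(S) (row sums):
  P(S=0) = 1/8 + 1/4 = 3/8
  P(S=1) = 1/16 + 1/4 = 5/16
  P(S=2) = 5/16 + 0 = 5/16
Marginal P(T) (column sums):
  P(T=0) = 1/8 + 1/16 + 5/16 = 1/2
  P(T=1) = 1/4 + 1/4 + 0 = 1/2

S and T are independent iff P(S=i,T=j) = P(S=i)·P(T=j) for every cell.
  P(S=0)·P(T=0) = 3/8 × 1/2 = 3/16, but P(S=0,T=0) = 1/8 ✗

No, S and T are not independent. Quantitatively, I(S;T) > 0:

H(S) = -[(3/8)·log₂(3/8) + (5/16)·log₂(5/16) + (5/16)·log₂(5/16)]
  = 0.5306 + 0.5244 + 0.5244
  = 1.5794 bits
H(T) = -[(1/2)·log₂(1/2) + (1/2)·log₂(1/2)]
  = 0.5000 + 0.5000
  = 1.0000 bits
H(S,T) = -[(1/8)·log₂(1/8) + (1/4)·log₂(1/4) + (1/16)·log₂(1/16) + (1/4)·log₂(1/4) + (5/16)·log₂(5/16)]
  = 0.3750 + 0.5000 + 0.2500 + 0.5000 + 0.5244
  = 2.1494 bits
I(S;T) = H(S) + H(T) - H(S,T) = 1.5794 + 1.0000 - 2.1494 = 0.4300 bits > 0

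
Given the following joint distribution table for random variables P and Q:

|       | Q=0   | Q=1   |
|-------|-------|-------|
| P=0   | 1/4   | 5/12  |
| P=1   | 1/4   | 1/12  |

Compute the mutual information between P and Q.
Marginal P(P) (row sums):
  P(P=0) = 1/4 + 5/12 = 2/3
  P(P=1) = 1/4 + 1/12 = 1/3
Marginal P(Q) (column sums):
  P(Q=0) = 1/4 + 1/4 = 1/2
  P(Q=1) = 5/12 + 1/12 = 1/2

H(P) = -[(2/3)·log₂(2/3) + (1/3)·log₂(1/3)]
  = 0.3900 + 0.5283
  = 0.9183 bits
H(Q) = -[(1/2)·log₂(1/2) + (1/2)·log₂(1/2)]
  = 0.5000 + 0.5000
  = 1.0000 bits
H(P,Q) = -[(1/4)·log₂(1/4) + (5/12)·log₂(5/12) + (1/4)·log₂(1/4) + (1/12)·log₂(1/12)]
  = 0.5000 + 0.5263 + 0.5000 + 0.2987
  = 1.8250 bits

I(P;Q) = H(P) + H(Q) - H(P,Q)
  = 0.9183 + 1.0000 - 1.8250
  = 0.0933 bits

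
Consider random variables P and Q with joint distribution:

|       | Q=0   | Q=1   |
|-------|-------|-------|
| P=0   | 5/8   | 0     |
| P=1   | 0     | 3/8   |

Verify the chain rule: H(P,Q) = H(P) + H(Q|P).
Left side:
H(P,Q) = -[(5/8)·log₂(5/8) + (3/8)·log₂(3/8)]
  = 0.4238 + 0.5306
  = 0.9544 bits

Right side:
Marginal P(P) (row sums):
  P(P=0) = 5/8 + 0 = 5/8
  P(P=1) = 0 + 3/8 = 3/8
H(P) = -[(5/8)·log₂(5/8) + (3/8)·log₂(3/8)]
  = 0.4238 + 0.5306
  = 0.9544 bits
H(Q|P) = -Σ P(P,Q)·log₂ P(Q|P), where P(Q|P) = P(P,Q) / P(P)
  (cells with P(P,Q) = 0 contribute 0)
  (P=0,Q=0): P(Q|P) = (5/8)/(5/8) = 1;  -(5/8)·log₂(1) = 0.0000
  (P=1,Q=1): P(Q|P) = (3/8)/(3/8) = 1;  -(3/8)·log₂(1) = 0.0000
H(Q|P) = 0.0000 + 0.0000
  = 0.0000 bits
H(P) + H(Q|P) = 0.9544 + 0.0000 = 0.9544 bits

Both sides equal 0.9544 bits, so the chain rule holds ✓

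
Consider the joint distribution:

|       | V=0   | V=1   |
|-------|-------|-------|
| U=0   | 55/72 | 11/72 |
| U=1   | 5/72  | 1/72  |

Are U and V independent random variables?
Marginal P(U) (row sums):
  P(U=0) = 55/72 + 11/72 = 11/12
  P(U=1) = 5/72 + 1/72 = 1/12
Marginal P(V) (column sums):
  P(V=0) = 55/72 + 5/72 = 5/6
  P(V=1) = 11/72 + 1/72 = 1/6

U and V are independent iff P(U=i,V=j) = P(U=i)·P(V=j) for every cell.
  P(U=0)·P(V=0) = 11/12 × 5/6 = 55/72 = P(U=0,V=0) ✓
  P(U=0)·P(V=1) = 11/12 × 1/6 = 11/72 = P(U=0,V=1) ✓
  P(U=1)·P(V=0) = 1/12 × 5/6 = 5/72 = P(U=1,V=0) ✓
  P(U=1)·P(V=1) = 1/12 × 1/6 = 1/72 = P(U=1,V=1) ✓

Yes, U and V are independent: every cell factors, so I(U;V) = 0 bits.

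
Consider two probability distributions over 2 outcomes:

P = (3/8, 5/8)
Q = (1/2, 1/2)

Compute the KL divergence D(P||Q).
D(P||Q) = Σ P(i) log₂(P(i)/Q(i))
  i=0: (3/8) × log₂((3/8)/(1/2)) = (3/8) × log₂(3/4) = -0.1556
  i=1: (5/8) × log₂((5/8)/(1/2)) = (5/8) × log₂(5/4) = 0.2012
D(P||Q) = -0.1556 + 0.2012
  = 0.0456 bits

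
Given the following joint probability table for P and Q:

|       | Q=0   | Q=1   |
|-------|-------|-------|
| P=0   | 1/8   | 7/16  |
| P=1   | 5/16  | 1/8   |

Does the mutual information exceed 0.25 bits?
Marginal P(P) (row sums):
  P(P=0) = 1/8 + 7/16 = 9/16
  P(P=1) = 5/16 + 1/8 = 7/16
Marginal P(Q) (column sums):
  P(Q=0) = 1/8 + 5/16 = 7/16
  P(Q=1) = 7/16 + 1/8 = 9/16

H(P) = -[(9/16)·log₂(9/16) + (7/16)·log₂(7/16)]
  = 0.4669 + 0.5218
  = 0.9887 bits
H(Q) = -[(7/16)·log₂(7/16) + (9/16)·log₂(9/16)]
  = 0.5218 + 0.4669
  = 0.9887 bits
H(P,Q) = -[(1/8)·log₂(1/8) + (7/16)·log₂(7/16) + (5/16)·log₂(5/16) + (1/8)·log₂(1/8)]
  = 0.3750 + 0.5218 + 0.5244 + 0.3750
  = 1.7962 bits

I(P;Q) = H(P) + H(Q) - H(P,Q)
  = 0.9887 + 0.9887 - 1.7962
  = 0.1812 bits

No. I(P;Q) = 0.1812 bits, which is ≤ 0.25 bits.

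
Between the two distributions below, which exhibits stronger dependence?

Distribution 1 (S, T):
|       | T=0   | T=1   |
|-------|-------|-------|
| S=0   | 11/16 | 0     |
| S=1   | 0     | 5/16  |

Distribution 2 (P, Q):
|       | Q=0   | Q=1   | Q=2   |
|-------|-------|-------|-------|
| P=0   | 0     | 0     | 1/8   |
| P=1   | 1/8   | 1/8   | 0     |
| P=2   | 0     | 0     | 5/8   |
Distribution 1 (S, T):
Marginal P(S) (row sums):
  P(S=0) = 11/16 + 0 = 11/16
  P(S=1) = 0 + 5/16 = 5/16
Marginal P(T) (column sums):
  P(T=0) = 11/16 + 0 = 11/16
  P(T=1) = 0 + 5/16 = 5/16

H(S) = -[(11/16)·log₂(11/16) + (5/16)·log₂(5/16)]
  = 0.3716 + 0.5244
  = 0.8960 bits
H(T) = -[(11/16)·log₂(11/16) + (5/16)·log₂(5/16)]
  = 0.3716 + 0.5244
  = 0.8960 bits
H(S,T) = -[(11/16)·log₂(11/16) + (5/16)·log₂(5/16)]
  = 0.3716 + 0.5244
  = 0.8960 bits

I(S;T) = H(S) + H(T) - H(S,T)
  = 0.8960 + 0.8960 - 0.8960
  = 0.8960 bits

Distribution 2 (P, Q):
Marginal P(P) (row sums):
  P(P=0) = 0 + 0 + 1/8 = 1/8
  P(P=1) = 1/8 + 1/8 + 0 = 1/4
  P(P=2) = 0 + 0 + 5/8 = 5/8
Marginal P(Q) (column sums):
  P(Q=0) = 0 + 1/8 + 0 = 1/8
  P(Q=1) = 0 + 1/8 + 0 = 1/8
  P(Q=2) = 1/8 + 0 + 5/8 = 3/4

H(P) = -[(1/8)·log₂(1/8) + (1/4)·log₂(1/4) + (5/8)·log₂(5/8)]
  = 0.3750 + 0.5000 + 0.4238
  = 1.2988 bits
H(Q) = -[(1/8)·log₂(1/8) + (1/8)·log₂(1/8) + (3/4)·log₂(3/4)]
  = 0.3750 + 0.3750 + 0.3113
  = 1.0613 bits
H(P,Q) = -[(1/8)·log₂(1/8) + (1/8)·log₂(1/8) + (1/8)·log₂(1/8) + (5/8)·log₂(5/8)]
  = 0.3750 + 0.3750 + 0.3750 + 0.4238
  = 1.5488 bits

I(P;Q) = H(P) + H(Q) - H(P,Q)
  = 1.2988 + 1.0613 - 1.5488
  = 0.8113 bits

I(S;T) = 0.8960 bits > I(P;Q) = 0.8113 bits, so (S, T) has the higher mutual information (stronger dependence).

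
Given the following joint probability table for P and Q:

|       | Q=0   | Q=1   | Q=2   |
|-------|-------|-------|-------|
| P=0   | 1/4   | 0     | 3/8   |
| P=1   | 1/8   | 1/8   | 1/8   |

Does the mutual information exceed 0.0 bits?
Marginal P(P) (row sums):
  P(P=0) = 1/4 + 0 + 3/8 = 5/8
  P(P=1) = 1/8 + 1/8 + 1/8 = 3/8
Marginal P(Q) (column sums):
  P(Q=0) = 1/4 + 1/8 = 3/8
  P(Q=1) = 0 + 1/8 = 1/8
  P(Q=2) = 3/8 + 1/8 = 1/2

H(P) = -[(5/8)·log₂(5/8) + (3/8)·log₂(3/8)]
  = 0.4238 + 0.5306
  = 0.9544 bits
H(Q) = -[(3/8)·log₂(3/8) + (1/8)·log₂(1/8) + (1/2)·log₂(1/2)]
  = 0.5306 + 0.3750 + 0.5000
  = 1.4056 bits
H(P,Q) = -[(1/4)·log₂(1/4) + (3/8)·log₂(3/8) + (1/8)·log₂(1/8) + (1/8)·log₂(1/8) + (1/8)·log₂(1/8)]
  = 0.5000 + 0.5306 + 0.3750 + 0.3750 + 0.3750
  = 2.1556 bits

I(P;Q) = H(P) + H(Q) - H(P,Q)
  = 0.9544 + 1.4056 - 2.1556
  = 0.2044 bits

Yes. I(P;Q) = 0.2044 bits, which is > 0.0 bits.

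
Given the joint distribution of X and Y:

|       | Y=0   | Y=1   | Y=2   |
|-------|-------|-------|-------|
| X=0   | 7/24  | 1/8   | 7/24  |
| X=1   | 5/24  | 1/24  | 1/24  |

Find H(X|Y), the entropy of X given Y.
Marginal P(Y) (column sums):
  P(Y=0) = 7/24 + 5/24 = 1/2
  P(Y=1) = 1/8 + 1/24 = 1/6
  P(Y=2) = 7/24 + 1/24 = 1/3

H(X|Y) = -Σ P(X,Y)·log₂ P(X|Y), where P(X|Y) = P(X,Y) / P(Y)
  (X=0,Y=0): P(X|Y) = (7/24)/(1/2) = 7/12;  -(7/24)·log₂(7/12) = 0.2268
  (X=0,Y=1): P(X|Y) = (1/8)/(1/6) = 3/4;  -(1/8)·log₂(3/4) = 0.0519
  (X=0,Y=2): P(X|Y) = (7/24)/(1/3) = 7/8;  -(7/24)·log₂(7/8) = 0.0562
  (X=1,Y=0): P(X|Y) = (5/24)/(1/2) = 5/12;  -(5/24)·log₂(5/12) = 0.2631
  (X=1,Y=1): P(X|Y) = (1/24)/(1/6) = 1/4;  -(1/24)·log₂(1/4) = 0.0833
  (X=1,Y=2): P(X|Y) = (1/24)/(1/3) = 1/8;  -(1/24)·log₂(1/8) = 0.1250
H(X|Y) = 0.2268 + 0.0519 + 0.0562 + 0.2631 + 0.0833 + 0.1250
  = 0.8063 bits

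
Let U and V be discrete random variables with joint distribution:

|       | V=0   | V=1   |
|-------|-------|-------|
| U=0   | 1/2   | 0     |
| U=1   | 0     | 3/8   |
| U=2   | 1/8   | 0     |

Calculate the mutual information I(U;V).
Marginal P(U) (row sums):
  P(U=0) = 1/2 + 0 = 1/2
  P(U=1) = 0 + 3/8 = 3/8
  P(U=2) = 1/8 + 0 = 1/8
Marginal P(V) (column sums):
  P(V=0) = 1/2 + 0 + 1/8 = 5/8
  P(V=1) = 0 + 3/8 + 0 = 3/8

H(U) = -[(1/2)·log₂(1/2) + (3/8)·log₂(3/8) + (1/8)·log₂(1/8)]
  = 0.5000 + 0.5306 + 0.3750
  = 1.4056 bits
H(V) = -[(5/8)·log₂(5/8) + (3/8)·log₂(3/8)]
  = 0.4238 + 0.5306
  = 0.9544 bits
H(U,V) = -[(1/2)·log₂(1/2) + (3/8)·log₂(3/8) + (1/8)·log₂(1/8)]
  = 0.5000 + 0.5306 + 0.3750
  = 1.4056 bits

I(U;V) = H(U) + H(V) - H(U,V)
  = 1.4056 + 0.9544 - 1.4056
  = 0.9544 bits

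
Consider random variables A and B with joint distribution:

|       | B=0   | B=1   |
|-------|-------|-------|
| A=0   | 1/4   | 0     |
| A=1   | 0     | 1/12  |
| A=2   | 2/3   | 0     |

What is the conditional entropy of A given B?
Marginal P(B) (column sums):
  P(B=0) = 1/4 + 0 + 2/3 = 11/12
  P(B=1) = 0 + 1/12 + 0 = 1/12

H(A|B) = -Σ P(A,B)·log₂ P(A|B), where P(A|B) = P(A,B) / P(B)
  (cells with P(A,B) = 0 contribute 0)
  (A=0,B=0): P(A|B) = (1/4)/(11/12) = 3/11;  -(1/4)·log₂(3/11) = 0.4686
  (A=1,B=1): P(A|B) = (1/12)/(1/12) = 1;  -(1/12)·log₂(1) = 0.0000
  (A=2,B=0): P(A|B) = (2/3)/(11/12) = 8/11;  -(2/3)·log₂(8/11) = 0.3063
H(A|B) = 0.4686 + 0.0000 + 0.3063
  = 0.7749 bits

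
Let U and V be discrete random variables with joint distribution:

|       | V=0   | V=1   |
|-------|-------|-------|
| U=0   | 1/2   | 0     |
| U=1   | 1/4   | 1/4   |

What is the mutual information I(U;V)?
Marginal P(U) (row sums):
  P(U=0) = 1/2 + 0 = 1/2
  P(U=1) = 1/4 + 1/4 = 1/2
Marginal P(V) (column sums):
  P(V=0) = 1/2 + 1/4 = 3/4
  P(V=1) = 0 + 1/4 = 1/4

H(U) = -[(1/2)·log₂(1/2) + (1/2)·log₂(1/2)]
  = 0.5000 + 0.5000
  = 1.0000 bits
H(V) = -[(3/4)·log₂(3/4) + (1/4)·log₂(1/4)]
  = 0.3113 + 0.5000
  = 0.8113 bits
H(U,V) = -[(1/2)·log₂(1/2) + (1/4)·log₂(1/4) + (1/4)·log₂(1/4)]
  = 0.5000 + 0.5000 + 0.5000
  = 1.5000 bits

I(U;V) = H(U) + H(V) - H(U,V)
  = 1.0000 + 0.8113 - 1.5000
  = 0.3113 bits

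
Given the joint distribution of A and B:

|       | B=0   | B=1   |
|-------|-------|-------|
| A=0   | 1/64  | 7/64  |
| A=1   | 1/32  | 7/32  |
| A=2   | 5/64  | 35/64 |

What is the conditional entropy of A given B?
Marginal P(B) (column sums):
  P(B=0) = 1/64 + 1/32 + 5/64 = 1/8
  P(B=1) = 7/64 + 7/32 + 35/64 = 7/8

H(A|B) = -Σ P(A,B)·log₂ P(A|B), where P(A|B) = P(A,B) / P(B)
  (A=0,B=0): P(A|B) = (1/64)/(1/8) = 1/8;  -(1/64)·log₂(1/8) = 0.0469
  (A=0,B=1): P(A|B) = (7/64)/(7/8) = 1/8;  -(7/64)·log₂(1/8) = 0.3281
  (A=1,B=0): P(A|B) = (1/32)/(1/8) = 1/4;  -(1/32)·log₂(1/4) = 0.0625
  (A=1,B=1): P(A|B) = (7/32)/(7/8) = 1/4;  -(7/32)·log₂(1/4) = 0.4375
  (A=2,B=0): P(A|B) = (5/64)/(1/8) = 5/8;  -(5/64)·log₂(5/8) = 0.0530
  (A=2,B=1): P(A|B) = (35/64)/(7/8) = 5/8;  -(35/64)·log₂(5/8) = 0.3708
H(A|B) = 0.0469 + 0.3281 + 0.0625 + 0.4375 + 0.0530 + 0.3708
  = 1.2988 bits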